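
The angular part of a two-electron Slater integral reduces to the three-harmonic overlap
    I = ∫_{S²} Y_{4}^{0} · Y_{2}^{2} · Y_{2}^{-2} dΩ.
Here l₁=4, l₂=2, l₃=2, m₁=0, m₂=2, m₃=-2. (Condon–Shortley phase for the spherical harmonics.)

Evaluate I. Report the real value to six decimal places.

0.040299

Checks pass: Σm=0; 8 even; l₃=2∈[2,6].
(2·4+1)(2·2+1)(2·2+1) = 225
Δ: 4! 4! 0! / 9! → 1/630
sum: t=2:+1/16 = 1/16
3j²(4 2 2; 0 0 0) = Δ·Π!·Σ² = 2/35  (sign +1)
sum: t=4:+1/576 = 1/576
3j²(4 2 2; 0 2 -2) = Δ·Π!·Σ² = 1/630  (sign +1)
combine: 4πI² = 225·2/35·1/630 = 1/49
take √, sign +1: I = 0.04029926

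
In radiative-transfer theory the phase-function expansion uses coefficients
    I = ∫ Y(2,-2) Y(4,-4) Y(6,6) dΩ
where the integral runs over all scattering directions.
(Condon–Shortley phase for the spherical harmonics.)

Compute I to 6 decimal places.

Rules hold: Σm=0, L=12 even, 2≤6≤6.
N = 5·9·13 = 585
Δ = 0!·4!·8!/13! = 1/6435
Racah Σ t=0..0: t=0:+1/2304 = 1/2304
⇒ 3j(2 4 6; 0 0 0)² = 5/143, sgn +1
Racah Σ t=0..0: t=0:+1/967680 = 1/967680
⇒ 3j(2 4 6; -2 -4 6)² = 1/13, sgn +1
4πI² = N·(3j₀)²·(3jₘ)² = 225/143
I = +1·√(1.57343/4π) = 0.35384927

0.353849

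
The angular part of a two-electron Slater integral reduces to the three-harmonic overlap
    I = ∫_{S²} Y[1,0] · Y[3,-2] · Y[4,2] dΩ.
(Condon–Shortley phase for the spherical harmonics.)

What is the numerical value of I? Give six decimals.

Rules hold: Σm=0, L=8 even, 2≤4≤4.
N = 3·7·9 = 189
Δ = 0!·2!·6!/9! = 1/252
Racah Σ t=0..0: t=0:+1/36 = 1/36
⇒ 3j(1 3 4; 0 0 0)² = 4/63, sgn +1
Racah Σ t=0..0: t=0:+1/120 = 1/120
⇒ 3j(1 3 4; 0 -2 2)² = 1/21, sgn +1
4πI² = N·(3j₀)²·(3jₘ)² = 4/7
I = +1·√(0.571429/4π) = 0.21324362

0.213244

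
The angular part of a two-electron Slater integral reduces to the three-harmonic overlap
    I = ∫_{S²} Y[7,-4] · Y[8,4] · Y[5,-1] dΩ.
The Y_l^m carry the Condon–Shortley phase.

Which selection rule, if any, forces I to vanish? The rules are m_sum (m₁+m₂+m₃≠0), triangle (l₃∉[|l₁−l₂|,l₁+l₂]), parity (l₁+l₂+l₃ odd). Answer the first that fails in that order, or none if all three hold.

azimuthal sum: -4 + 4 − 1 = -1  ✗
1 ≤ 5 ≤ 15 (triangle on l)
L = 7 + 8 + 5 = 20 (even)

m_sum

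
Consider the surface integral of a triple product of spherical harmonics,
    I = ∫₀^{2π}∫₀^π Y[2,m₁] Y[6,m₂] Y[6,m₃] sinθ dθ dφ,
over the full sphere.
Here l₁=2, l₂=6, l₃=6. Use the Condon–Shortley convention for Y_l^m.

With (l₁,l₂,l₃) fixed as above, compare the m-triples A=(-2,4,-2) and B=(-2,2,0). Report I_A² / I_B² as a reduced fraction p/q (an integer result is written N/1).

Same 2,6,6: normalisation and zero-m 3j drop out of the ratio.
A: Δ: 2! 2! 10! / 15! → 1/90090; sum: t=2:+1/322560 = 1/322560; 3j²(2 6 6; -2 4 -2) = Δ·Π!·Σ² = 18/1001  (sign +1)
B: Δ: 2! 2! 10! / 15! → 1/90090; sum: t=2:+1/69120 = 1/69120; 3j²(2 6 6; -2 2 0) = Δ·Π!·Σ² = 4/143  (sign +1)
I_A²/I_B² = (18/1001)/(4/143) = 9/14

9/14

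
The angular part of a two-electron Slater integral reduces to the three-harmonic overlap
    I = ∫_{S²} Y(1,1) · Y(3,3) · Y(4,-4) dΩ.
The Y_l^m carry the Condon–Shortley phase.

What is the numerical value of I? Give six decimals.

Rules hold: Σm=0, L=8 even, 2≤4≤4.
N = 3·7·9 = 189
Δ = 0!·2!·6!/9! = 1/252
Racah Σ t=0..0: t=0:+1/36 = 1/36
⇒ 3j(1 3 4; 0 0 0)² = 4/63, sgn +1
Racah Σ t=0..0: t=0:+1/1440 = 1/1440
⇒ 3j(1 3 4; 1 3 -4)² = 1/9, sgn +1
4πI² = N·(3j₀)²·(3jₘ)² = 4/3
I = +1·√(1.33333/4π) = 0.32573501

0.325735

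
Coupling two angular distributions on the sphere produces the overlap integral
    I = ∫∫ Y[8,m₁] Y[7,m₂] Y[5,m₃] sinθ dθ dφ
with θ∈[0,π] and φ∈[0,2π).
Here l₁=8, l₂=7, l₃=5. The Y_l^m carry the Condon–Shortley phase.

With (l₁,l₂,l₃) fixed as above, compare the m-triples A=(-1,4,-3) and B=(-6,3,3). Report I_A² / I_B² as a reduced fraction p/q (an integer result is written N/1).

Same 8,7,5: normalisation and zero-m 3j drop out of the ratio.
A: Δ: 10! 6! 4! / 21! → 1/814773960; sum: t=7:−1/34836480 t=8:+1/58060800 t=9:−1/1045094400 = -13/1045094400; 3j²(8 7 5; -1 4 -3) = Δ·Π!·Σ² = 13/1938  (sign -1)
B: Δ: 10! 6! 4! / 21! → 1/814773960; sum: t=8:+1/232243200 t=9:−1/261273600 t=10:+1/4180377600 = 1/1393459200; 3j²(8 7 5; -6 3 3) = Δ·Π!·Σ² = 1/1292  (sign +1)
I_A²/I_B² = (13/1938)/(1/1292) = 26/3

26/3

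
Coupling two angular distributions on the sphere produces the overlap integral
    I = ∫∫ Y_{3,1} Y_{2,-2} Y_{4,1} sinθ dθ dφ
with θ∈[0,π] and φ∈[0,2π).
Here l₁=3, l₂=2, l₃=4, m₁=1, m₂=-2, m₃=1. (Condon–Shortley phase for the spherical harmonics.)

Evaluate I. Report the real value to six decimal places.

L=9 odd ⇒ parity kills the (l;000) factor ⇒ I = 0

0.000000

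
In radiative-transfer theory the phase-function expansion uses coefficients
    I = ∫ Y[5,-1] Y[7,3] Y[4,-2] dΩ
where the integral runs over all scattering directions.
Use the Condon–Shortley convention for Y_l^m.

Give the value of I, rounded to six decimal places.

m-sum 0 ✓  L=16 even ✓  2≤4≤12 ✓
Π(2lᵢ+1) = 11×15×9 = 1485
triangle coeff Δ(5,7,4) = 1/6126120
Σ_t [3,5]: t=3:−1/69120 t=4:+1/20736 t=5:−1/69120 = 1/51840
(3j)²=280/21879 [(5 7 4; 0 0 0)], sign=+1
Σ_t [4,6]: t=4:+1/829440 t=5:−1/86400 t=6:+1/138240 = -13/4147200
(3j)²=13/3740 [(5 7 4; -1 3 -2)], sign=-1
⇒ 4πI² = 210/3179
I = (-1)√(210/3179/(4π)) = -0.07250358

-0.072504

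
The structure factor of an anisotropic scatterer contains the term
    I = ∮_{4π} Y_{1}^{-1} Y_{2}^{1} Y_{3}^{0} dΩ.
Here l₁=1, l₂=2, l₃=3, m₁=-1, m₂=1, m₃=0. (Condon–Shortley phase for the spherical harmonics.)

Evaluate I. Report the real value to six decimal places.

Rules hold: Σm=0, L=6 even, 1≤3≤3.
N = 3·5·7 = 105
Δ = 0!·2!·4!/7! = 1/105
Racah Σ t=0..0: t=0:+1/4 = 1/4
⇒ 3j(1 2 3; 0 0 0)² = 3/35, sgn -1
Racah Σ t=0..0: t=0:+1/12 = 1/12
⇒ 3j(1 2 3; -1 1 0)² = 1/35, sgn -1
4πI² = N·(3j₀)²·(3jₘ)² = 9/35
I = +1·√(0.257143/4π) = 0.14304817

0.143048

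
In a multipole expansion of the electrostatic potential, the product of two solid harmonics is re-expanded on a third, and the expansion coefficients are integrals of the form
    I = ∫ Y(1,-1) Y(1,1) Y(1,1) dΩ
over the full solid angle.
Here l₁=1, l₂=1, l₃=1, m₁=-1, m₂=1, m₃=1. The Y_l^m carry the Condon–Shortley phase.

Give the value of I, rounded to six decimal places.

-1 + 1 + 1 = 1 ≠ 0: azimuthal integral kills it; I = 0

0.000000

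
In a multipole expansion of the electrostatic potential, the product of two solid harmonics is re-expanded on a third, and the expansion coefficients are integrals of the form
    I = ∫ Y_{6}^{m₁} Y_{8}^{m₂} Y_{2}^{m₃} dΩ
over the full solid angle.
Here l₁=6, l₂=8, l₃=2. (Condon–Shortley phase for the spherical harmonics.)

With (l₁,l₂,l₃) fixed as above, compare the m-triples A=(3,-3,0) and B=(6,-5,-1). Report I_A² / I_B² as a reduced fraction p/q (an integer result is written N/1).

550/13

Shared (l₁,l₂,l₃)=(6,8,2): N and (l;000)² cancel in I_A²/I_B².
A: Δ = 12!·0!·4!/17! = 1/30940; Racah Σ t=3..3: t=3:−1/8709120 = -1/8709120; ⇒ 3j(6 8 2; 3 -3 0)² = 55/3094, sgn -1
B: Δ = 12!·0!·4!/17! = 1/30940; Racah Σ t=0..0: t=0:+1/2874009600 = 1/2874009600; ⇒ 3j(6 8 2; 6 -5 -1)² = 1/2380, sgn -1
I_A²/I_B² = (55/3094)/(1/2380) = 550/13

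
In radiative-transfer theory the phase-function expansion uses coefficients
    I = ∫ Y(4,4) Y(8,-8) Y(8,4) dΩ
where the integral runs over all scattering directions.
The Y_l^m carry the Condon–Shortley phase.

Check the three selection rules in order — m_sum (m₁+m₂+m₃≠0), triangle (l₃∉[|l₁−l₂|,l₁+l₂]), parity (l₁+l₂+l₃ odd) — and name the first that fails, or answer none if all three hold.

none

azimuthal sum: 4 − 8 + 4 = 0  ✓
4 ≤ 8 ≤ 12 (triangle on l)  ✓
L = 4 + 8 + 8 = 20 (even)  ✓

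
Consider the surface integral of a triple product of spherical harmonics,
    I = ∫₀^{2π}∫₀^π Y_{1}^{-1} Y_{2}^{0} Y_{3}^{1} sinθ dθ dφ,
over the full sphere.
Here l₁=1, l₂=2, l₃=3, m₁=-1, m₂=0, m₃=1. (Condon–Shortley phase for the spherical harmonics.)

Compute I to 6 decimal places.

Rules hold: Σm=0, L=6 even, 1≤3≤3.
N = 3·5·7 = 105
Δ = 0!·2!·4!/7! = 1/105
Racah Σ t=0..0: t=0:+1/4 = 1/4
⇒ 3j(1 2 3; 0 0 0)² = 3/35, sgn -1
Racah Σ t=0..0: t=0:+1/8 = 1/8
⇒ 3j(1 2 3; -1 0 1)² = 2/35, sgn +1
4πI² = N·(3j₀)²·(3jₘ)² = 18/35
I = -1·√(0.514286/4π) = -0.20230066

-0.202301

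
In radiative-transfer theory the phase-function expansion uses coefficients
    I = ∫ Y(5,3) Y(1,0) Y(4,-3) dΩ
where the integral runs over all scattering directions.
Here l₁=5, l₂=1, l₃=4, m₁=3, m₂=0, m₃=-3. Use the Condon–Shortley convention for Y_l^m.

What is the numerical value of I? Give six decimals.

m-sum 0 ✓  L=10 even ✓  4≤4≤6 ✓
Π(2lᵢ+1) = 11×3×9 = 297
triangle coeff Δ(5,1,4) = 1/495
Σ_t [1,1]: t=1:−1/576 = -1/576
(3j)²=5/99 [(5 1 4; 0 0 0)], sign=-1
Σ_t [1,1]: t=1:−1/5040 = -1/5040
(3j)²=16/495 [(5 1 4; 3 0 -3)], sign=+1
⇒ 4πI² = 16/33
I = (-1)√(16/33/(4π)) = -0.19642560

-0.196426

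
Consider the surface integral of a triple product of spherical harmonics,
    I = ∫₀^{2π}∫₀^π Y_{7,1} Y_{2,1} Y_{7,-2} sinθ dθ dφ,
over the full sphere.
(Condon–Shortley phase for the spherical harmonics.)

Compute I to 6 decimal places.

Rules hold: Σm=0, L=16 even, 5≤7≤9.
N = 15·5·15 = 1125
Δ = 2!·12!·2!/17! = 1/185640
Racah Σ t=0..2: t=0:+1/2419200 t=1:−1/518400 t=2:+1/2419200 = -1/907200
⇒ 3j(7 2 7; 0 0 0)² = 56/3315, sgn +1
Racah Σ t=1..2: t=1:−1/1209600 t=2:+1/1935360 = -1/3225600
⇒ 3j(7 2 7; 1 1 -2)² = 243/61880, sgn +1
4πI² = N·(3j₀)²·(3jₘ)² = 3645/48841
I = +1·√(0.0746299/4π) = 0.07706400

0.077064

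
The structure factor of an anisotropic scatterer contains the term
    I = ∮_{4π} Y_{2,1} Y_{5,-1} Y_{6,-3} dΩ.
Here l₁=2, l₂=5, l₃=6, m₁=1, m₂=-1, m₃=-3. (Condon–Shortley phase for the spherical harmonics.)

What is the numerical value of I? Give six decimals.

0.000000

Σmᵢ = -3 ≠ 0, so the φ-integral vanishes; I = 0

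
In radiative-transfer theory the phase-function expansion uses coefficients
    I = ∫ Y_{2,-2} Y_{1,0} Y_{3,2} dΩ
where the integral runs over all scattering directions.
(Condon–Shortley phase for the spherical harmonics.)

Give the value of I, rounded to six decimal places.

0.184674

Checks pass: Σm=0; 6 even; l₃=3∈[1,3].
(2·2+1)(2·1+1)(2·3+1) = 105
Δ: 0! 4! 2! / 7! → 1/105
sum: t=0:+1/4 = 1/4
3j²(2 1 3; 0 0 0) = Δ·Π!·Σ² = 3/35  (sign -1)
sum: t=0:+1/24 = 1/24
3j²(2 1 3; -2 0 2) = Δ·Π!·Σ² = 1/21  (sign -1)
combine: 4πI² = 105·3/35·1/21 = 3/7
take √, sign +1: I = 0.18467439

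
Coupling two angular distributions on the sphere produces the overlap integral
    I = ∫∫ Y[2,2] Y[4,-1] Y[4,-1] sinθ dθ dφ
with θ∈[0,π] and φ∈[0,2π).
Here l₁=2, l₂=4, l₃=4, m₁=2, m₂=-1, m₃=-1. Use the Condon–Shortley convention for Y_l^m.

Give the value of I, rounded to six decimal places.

m-sum 0 ✓  L=10 even ✓  2≤4≤6 ✓
Π(2lᵢ+1) = 5×9×9 = 405
triangle coeff Δ(2,4,4) = 1/13860
Σ_t [0,2]: t=0:+1/192 t=1:−1/36 t=2:+1/192 = -5/288
(3j)²=20/693 [(2 4 4; 0 0 0)], sign=-1
Σ_t [0,0]: t=0:+1/144 = 1/144
(3j)²=10/231 [(2 4 4; 2 -1 -1)], sign=-1
⇒ 4πI² = 3000/5929
I = (+1)√(3000/5929/(4π)) = 0.20066192

0.200662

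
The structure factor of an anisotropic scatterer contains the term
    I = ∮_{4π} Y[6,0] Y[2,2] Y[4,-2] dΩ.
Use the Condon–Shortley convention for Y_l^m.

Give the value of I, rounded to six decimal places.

0.061597

Checks pass: Σm=0; 12 even; l₃=4∈[4,8].
(2·6+1)(2·2+1)(2·4+1) = 585
Δ: 4! 8! 0! / 13! → 1/6435
sum: t=2:+1/2304 = 1/2304
3j²(6 2 4; 0 0 0) = Δ·Π!·Σ² = 5/143  (sign +1)
sum: t=4:+1/34560 = 1/34560
3j²(6 2 4; 0 2 -2) = Δ·Π!·Σ² = 1/429  (sign +1)
combine: 4πI² = 585·5/143·1/429 = 75/1573
take √, sign +1: I = 0.06159725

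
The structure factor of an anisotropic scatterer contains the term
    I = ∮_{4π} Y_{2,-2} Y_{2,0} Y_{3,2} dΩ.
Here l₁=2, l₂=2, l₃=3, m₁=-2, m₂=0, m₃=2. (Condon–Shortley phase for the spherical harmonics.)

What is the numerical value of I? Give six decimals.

L=7 odd ⇒ parity kills the (l;000) factor ⇒ I = 0

0.000000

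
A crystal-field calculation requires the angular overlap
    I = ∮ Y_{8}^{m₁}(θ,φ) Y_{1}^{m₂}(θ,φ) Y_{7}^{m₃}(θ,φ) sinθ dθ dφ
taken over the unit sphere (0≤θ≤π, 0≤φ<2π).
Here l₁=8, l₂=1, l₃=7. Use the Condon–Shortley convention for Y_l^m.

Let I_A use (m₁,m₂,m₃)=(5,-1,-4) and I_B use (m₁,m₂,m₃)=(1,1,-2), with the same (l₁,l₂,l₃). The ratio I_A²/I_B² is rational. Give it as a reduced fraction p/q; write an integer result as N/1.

Same 8,1,7: normalisation and zero-m 3j drop out of the ratio.
A: Δ: 2! 14! 0! / 17! → 1/2040; sum: t=0:+1/479001600 = 1/479001600; 3j²(8 1 7; 5 -1 -4) = Δ·Π!·Σ² = 13/340  (sign -1)
B: Δ: 2! 14! 0! / 17! → 1/2040; sum: t=2:+1/87091200 = 1/87091200; 3j²(8 1 7; 1 1 -2) = Δ·Π!·Σ² = 7/680  (sign -1)
I_A²/I_B² = (13/340)/(7/680) = 26/7

26/7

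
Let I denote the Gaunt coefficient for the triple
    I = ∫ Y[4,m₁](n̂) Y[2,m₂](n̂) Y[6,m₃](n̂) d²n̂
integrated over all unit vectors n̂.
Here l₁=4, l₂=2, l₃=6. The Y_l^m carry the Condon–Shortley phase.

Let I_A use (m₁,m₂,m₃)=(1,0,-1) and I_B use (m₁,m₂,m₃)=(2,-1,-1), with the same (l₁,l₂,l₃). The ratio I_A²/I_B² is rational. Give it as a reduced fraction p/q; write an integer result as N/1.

3/1

l's match ⇒ only the (l;m) 3-j factors differ between A and B.
A: triangle coeff Δ(4,2,6) = 1/6435; Σ_t [0,0]: t=0:+1/2880 = 1/2880; (3j)²=14/429 [(4 2 6; 1 0 -1)], sign=-1
B: triangle coeff Δ(4,2,6) = 1/6435; Σ_t [0,0]: t=0:+1/8640 = 1/8640; (3j)²=14/1287 [(4 2 6; 2 -1 -1)], sign=-1
I_A²/I_B² = (14/429)/(14/1287) = 3/1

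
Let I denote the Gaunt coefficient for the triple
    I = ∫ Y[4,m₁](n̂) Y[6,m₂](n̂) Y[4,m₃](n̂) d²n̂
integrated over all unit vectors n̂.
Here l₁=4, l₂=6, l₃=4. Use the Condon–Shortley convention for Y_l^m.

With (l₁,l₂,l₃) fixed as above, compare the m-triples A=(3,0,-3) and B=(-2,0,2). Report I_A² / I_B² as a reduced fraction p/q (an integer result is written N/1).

289/484

Same 4,6,4: normalisation and zero-m 3j drop out of the ratio.
A: Δ: 6! 2! 6! / 15! → 1/1261260; sum: t=0:+1/518400 t=1:−1/28800 = -17/518400; 3j²(4 6 4; 3 0 -3) = Δ·Π!·Σ² = 289/25740  (sign +1)
B: Δ: 6! 2! 6! / 15! → 1/1261260; sum: t=4:+1/4608 t=5:−1/14400 t=6:+1/1036800 = 77/518400; 3j²(4 6 4; -2 0 2) = Δ·Π!·Σ² = 11/585  (sign +1)
I_A²/I_B² = (289/25740)/(11/585) = 289/484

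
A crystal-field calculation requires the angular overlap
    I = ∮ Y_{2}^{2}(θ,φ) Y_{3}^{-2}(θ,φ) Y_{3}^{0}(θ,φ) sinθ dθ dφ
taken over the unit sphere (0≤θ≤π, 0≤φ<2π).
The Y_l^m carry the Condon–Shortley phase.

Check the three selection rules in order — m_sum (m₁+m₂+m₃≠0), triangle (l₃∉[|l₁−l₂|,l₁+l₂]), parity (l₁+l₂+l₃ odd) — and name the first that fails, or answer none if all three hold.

none

azimuthal sum: 2 − 2 + 0 = 0  ✓
1 ≤ 3 ≤ 5 (triangle on l)  ✓
L = 2 + 3 + 3 = 8 (even)  ✓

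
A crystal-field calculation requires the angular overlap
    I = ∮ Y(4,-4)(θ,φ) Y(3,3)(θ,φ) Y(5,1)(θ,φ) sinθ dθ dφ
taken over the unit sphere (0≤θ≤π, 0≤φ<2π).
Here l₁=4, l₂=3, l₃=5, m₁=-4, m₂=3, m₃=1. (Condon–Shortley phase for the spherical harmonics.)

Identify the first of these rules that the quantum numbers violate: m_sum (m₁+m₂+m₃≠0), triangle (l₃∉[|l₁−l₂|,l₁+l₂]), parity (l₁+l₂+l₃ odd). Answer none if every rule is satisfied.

none

m₁+m₂+m₃ = -4 + 3 + 1 = 0  ✓
triangle: |4−3|=1 ≤ l₃=5 ≤ 4+3=7  ✓
parity: l₁+l₂+l₃ = 12 is even  ✓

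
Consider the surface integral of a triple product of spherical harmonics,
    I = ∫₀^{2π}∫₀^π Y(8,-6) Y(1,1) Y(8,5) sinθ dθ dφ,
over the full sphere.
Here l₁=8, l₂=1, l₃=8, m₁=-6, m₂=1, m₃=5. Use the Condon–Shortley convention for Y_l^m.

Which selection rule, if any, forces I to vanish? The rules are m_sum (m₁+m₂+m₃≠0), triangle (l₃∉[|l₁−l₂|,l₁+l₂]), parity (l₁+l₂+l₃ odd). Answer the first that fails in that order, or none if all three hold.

parity

azimuthal sum: -6 + 1 + 5 = 0  ✓
7 ≤ 8 ≤ 9 (triangle on l)  ✓
L = 8 + 1 + 8 = 17 (odd)  ✗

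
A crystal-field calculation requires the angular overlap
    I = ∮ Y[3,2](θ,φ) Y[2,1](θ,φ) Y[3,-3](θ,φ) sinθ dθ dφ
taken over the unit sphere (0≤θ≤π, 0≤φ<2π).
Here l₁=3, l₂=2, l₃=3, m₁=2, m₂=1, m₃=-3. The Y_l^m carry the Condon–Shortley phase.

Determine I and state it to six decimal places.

m-sum 0 ✓  L=8 even ✓  1≤3≤5 ✓
Π(2lᵢ+1) = 7×5×7 = 245
triangle coeff Δ(3,2,3) = 1/3780
Σ_t [0,2]: t=0:+1/24 t=1:−1/4 t=2:+1/24 = -1/6
(3j)²=4/105 [(3 2 3; 0 0 0)], sign=+1
Σ_t [1,1]: t=1:−1/48 = -1/48
(3j)²=5/84 [(3 2 3; 2 1 -3)], sign=-1
⇒ 4πI² = 5/9
I = (-1)√(5/9/(4π)) = -0.21026104

-0.210261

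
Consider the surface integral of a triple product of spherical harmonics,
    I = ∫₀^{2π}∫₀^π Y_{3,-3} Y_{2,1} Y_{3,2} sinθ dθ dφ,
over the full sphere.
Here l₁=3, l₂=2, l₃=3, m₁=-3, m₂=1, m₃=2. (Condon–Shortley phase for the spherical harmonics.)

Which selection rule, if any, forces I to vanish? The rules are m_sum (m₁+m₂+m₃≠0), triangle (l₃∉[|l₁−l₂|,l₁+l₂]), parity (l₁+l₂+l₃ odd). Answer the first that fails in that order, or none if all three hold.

none

m₁+m₂+m₃ = -3 + 1 + 2 = 0  ✓
triangle: |3−2|=1 ≤ l₃=3 ≤ 3+2=5  ✓
parity: l₁+l₂+l₃ = 8 is even  ✓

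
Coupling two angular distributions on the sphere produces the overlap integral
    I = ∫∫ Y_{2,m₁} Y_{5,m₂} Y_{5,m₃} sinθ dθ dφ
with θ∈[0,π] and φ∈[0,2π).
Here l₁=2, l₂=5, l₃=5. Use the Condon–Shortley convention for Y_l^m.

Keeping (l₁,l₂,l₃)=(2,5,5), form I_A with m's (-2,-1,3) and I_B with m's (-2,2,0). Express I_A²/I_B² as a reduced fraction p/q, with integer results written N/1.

Same 2,5,5: normalisation and zero-m 3j drop out of the ratio.
A: Δ: 2! 2! 8! / 13! → 1/38610; sum: t=2:+1/5760 = 1/5760; 3j²(2 5 5; -2 -1 3) = Δ·Π!·Σ² = 56/2145  (sign +1)
B: Δ: 2! 2! 8! / 13! → 1/38610; sum: t=2:+1/2880 = 1/2880; 3j²(2 5 5; -2 2 0) = Δ·Π!·Σ² = 14/429  (sign -1)
I_A²/I_B² = (56/2145)/(14/429) = 4/5

4/5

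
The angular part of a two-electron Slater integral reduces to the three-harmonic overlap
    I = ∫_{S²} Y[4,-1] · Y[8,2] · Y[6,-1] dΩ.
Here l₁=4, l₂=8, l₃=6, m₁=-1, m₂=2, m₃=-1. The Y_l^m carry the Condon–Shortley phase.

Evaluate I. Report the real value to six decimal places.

0.132771

Checks pass: Σm=0; 18 even; l₃=6∈[4,12].
(2·4+1)(2·8+1)(2·6+1) = 1989
Δ: 6! 2! 10! / 19! → 1/23279256
sum: t=2:+1/1658880 t=3:−1/518400 t=4:+1/1658880 = -1/1382400
3j²(4 8 6; 0 0 0) = Δ·Π!·Σ² = 504/46189  (sign -1)
sum: t=3:−1/2177280 t=4:+1/829440 t=5:−1/3456000 = 199/435456000
3j²(4 8 6; -1 2 -1) = Δ·Π!·Σ² = 39601/3879876  (sign -1)
combine: 4πI² = 1989·504/46189·39601/3879876 = 2138454/9653501
take √, sign +1: I = 0.13277081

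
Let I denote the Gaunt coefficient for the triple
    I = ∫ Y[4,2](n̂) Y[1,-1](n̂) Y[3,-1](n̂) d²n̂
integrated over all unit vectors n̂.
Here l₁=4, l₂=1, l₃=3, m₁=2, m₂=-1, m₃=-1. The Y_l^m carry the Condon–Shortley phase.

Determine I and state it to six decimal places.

0.238414

m-sum 0 ✓  L=8 even ✓  3≤3≤5 ✓
Π(2lᵢ+1) = 9×3×7 = 189
triangle coeff Δ(4,1,3) = 1/252
Σ_t [1,1]: t=1:−1/36 = -1/36
(3j)²=4/63 [(4 1 3; 0 0 0)], sign=+1
Σ_t [0,0]: t=0:+1/96 = 1/96
(3j)²=5/84 [(4 1 3; 2 -1 -1)], sign=+1
⇒ 4πI² = 5/7
I = (+1)√(5/7/(4π)) = 0.23841361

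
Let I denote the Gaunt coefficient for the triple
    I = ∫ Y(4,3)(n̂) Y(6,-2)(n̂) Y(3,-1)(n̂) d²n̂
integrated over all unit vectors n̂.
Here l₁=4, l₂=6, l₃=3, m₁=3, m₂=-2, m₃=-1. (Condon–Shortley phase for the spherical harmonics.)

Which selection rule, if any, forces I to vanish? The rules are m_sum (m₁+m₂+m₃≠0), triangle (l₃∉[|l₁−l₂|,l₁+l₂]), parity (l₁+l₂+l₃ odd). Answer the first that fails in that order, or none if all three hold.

parity

m₁+m₂+m₃ = 3 − 2 − 1 = 0  ✓
triangle: |4−6|=2 ≤ l₃=3 ≤ 4+6=10  ✓
parity: l₁+l₂+l₃ = 13 is odd  ✗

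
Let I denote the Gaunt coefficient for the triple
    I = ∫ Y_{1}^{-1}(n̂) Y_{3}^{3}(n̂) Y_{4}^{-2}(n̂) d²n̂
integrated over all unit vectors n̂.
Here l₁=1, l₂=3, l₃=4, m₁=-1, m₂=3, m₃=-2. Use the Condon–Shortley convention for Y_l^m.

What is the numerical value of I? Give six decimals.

Checks pass: Σm=0; 8 even; l₃=4∈[2,4].
(2·1+1)(2·3+1)(2·4+1) = 189
Δ: 0! 2! 6! / 9! → 1/252
sum: t=0:+1/36 = 1/36
3j²(1 3 4; 0 0 0) = Δ·Π!·Σ² = 4/63  (sign +1)
sum: t=0:+1/1440 = 1/1440
3j²(1 3 4; -1 3 -2) = Δ·Π!·Σ² = 1/252  (sign +1)
combine: 4πI² = 189·4/63·1/252 = 1/21
take √, sign +1: I = 0.06155813

0.061558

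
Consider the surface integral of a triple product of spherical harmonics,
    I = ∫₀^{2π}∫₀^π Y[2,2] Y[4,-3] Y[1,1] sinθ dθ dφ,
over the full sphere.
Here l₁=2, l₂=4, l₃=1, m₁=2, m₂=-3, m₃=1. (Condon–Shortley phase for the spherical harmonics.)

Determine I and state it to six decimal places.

0.000000

l₃=1 ∉ [2,6] — triangle fails ⇒ I = 0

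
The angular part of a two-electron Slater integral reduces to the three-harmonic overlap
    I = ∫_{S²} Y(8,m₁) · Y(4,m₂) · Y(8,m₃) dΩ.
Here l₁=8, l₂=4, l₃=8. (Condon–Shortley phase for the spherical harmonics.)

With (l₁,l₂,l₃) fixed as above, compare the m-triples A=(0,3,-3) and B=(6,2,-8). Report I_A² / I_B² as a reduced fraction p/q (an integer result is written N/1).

99/338

l's match ⇒ only the (l;m) 3-j factors differ between A and B.
A: triangle coeff Δ(8,4,8) = 1/185175900; Σ_t [3,4]: t=3:−1/87091200 t=4:+1/139345920 = -1/232243200; (3j)²=33/8398 [(8 4 8; 0 3 -3)], sign=+1
B: triangle coeff Δ(8,4,8) = 1/185175900; Σ_t [2,2]: t=2:+1/45984153600 = 1/45984153600; (3j)²=13/969 [(8 4 8; 6 2 -8)], sign=+1
I_A²/I_B² = (33/8398)/(13/969) = 99/338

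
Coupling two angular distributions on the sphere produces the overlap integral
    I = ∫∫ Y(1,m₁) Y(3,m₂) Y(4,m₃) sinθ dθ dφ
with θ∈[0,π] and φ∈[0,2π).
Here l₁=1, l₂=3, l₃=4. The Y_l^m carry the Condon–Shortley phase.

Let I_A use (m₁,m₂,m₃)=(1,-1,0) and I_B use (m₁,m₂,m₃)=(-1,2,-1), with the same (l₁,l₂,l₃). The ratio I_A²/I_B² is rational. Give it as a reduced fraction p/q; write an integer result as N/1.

l's match ⇒ only the (l;m) 3-j factors differ between A and B.
A: triangle coeff Δ(1,3,4) = 1/252; Σ_t [0,0]: t=0:+1/96 = 1/96; (3j)²=1/42 [(1 3 4; 1 -1 0)], sign=+1
B: triangle coeff Δ(1,3,4) = 1/252; Σ_t [0,0]: t=0:+1/240 = 1/240; (3j)²=1/84 [(1 3 4; -1 2 -1)], sign=-1
I_A²/I_B² = (1/42)/(1/84) = 2/1

2/1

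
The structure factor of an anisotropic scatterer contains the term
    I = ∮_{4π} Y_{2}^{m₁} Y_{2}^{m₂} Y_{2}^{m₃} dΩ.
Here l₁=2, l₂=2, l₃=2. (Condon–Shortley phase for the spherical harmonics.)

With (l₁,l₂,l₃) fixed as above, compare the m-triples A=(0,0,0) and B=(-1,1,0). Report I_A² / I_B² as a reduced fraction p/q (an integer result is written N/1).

4/1

Same 2,2,2: normalisation and zero-m 3j drop out of the ratio.
A: Δ: 2! 2! 2! / 7! → 1/630; sum: t=0:+1/8 t=1:−1/1 t=2:+1/8 = -3/4; 3j²(2 2 2; 0 0 0) = Δ·Π!·Σ² = 2/35  (sign -1)
B: Δ: 2! 2! 2! / 7! → 1/630; sum: t=1:−1/4 t=2:+1/2 = 1/4; 3j²(2 2 2; -1 1 0) = Δ·Π!·Σ² = 1/70  (sign +1)
I_A²/I_B² = (2/35)/(1/70) = 4/1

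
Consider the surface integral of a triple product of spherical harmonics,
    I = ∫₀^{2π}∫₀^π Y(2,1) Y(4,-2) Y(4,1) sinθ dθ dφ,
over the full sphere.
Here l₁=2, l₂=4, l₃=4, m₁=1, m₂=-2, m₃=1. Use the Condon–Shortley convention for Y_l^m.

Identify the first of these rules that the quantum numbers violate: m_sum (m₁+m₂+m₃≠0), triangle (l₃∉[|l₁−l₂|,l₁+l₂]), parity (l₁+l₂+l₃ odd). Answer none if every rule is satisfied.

none

Σmᵢ = 0  ✓
l₃∈[|l₁−l₂|,l₁+l₂]=[2,6], have l₃=4  ✓
Σlᵢ = 10 ⇒ even  ✓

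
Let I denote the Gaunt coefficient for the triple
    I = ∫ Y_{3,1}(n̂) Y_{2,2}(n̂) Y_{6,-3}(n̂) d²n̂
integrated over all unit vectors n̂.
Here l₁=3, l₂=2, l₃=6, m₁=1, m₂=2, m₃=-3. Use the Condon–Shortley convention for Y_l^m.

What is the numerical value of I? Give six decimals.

0.000000

l₃=6 ∉ [1,5] — triangle fails ⇒ I = 0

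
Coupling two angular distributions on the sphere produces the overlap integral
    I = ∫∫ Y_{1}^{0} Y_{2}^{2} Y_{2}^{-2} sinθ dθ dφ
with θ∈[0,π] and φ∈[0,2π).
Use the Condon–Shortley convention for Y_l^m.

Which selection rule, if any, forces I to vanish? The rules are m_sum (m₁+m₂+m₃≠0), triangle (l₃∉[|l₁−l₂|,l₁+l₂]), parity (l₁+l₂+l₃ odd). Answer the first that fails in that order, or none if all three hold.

m₁+m₂+m₃ = 0 + 2 − 2 = 0  ✓
triangle: |1−2|=1 ≤ l₃=2 ≤ 1+2=3  ✓
parity: l₁+l₂+l₃ = 5 is odd  ✗

parity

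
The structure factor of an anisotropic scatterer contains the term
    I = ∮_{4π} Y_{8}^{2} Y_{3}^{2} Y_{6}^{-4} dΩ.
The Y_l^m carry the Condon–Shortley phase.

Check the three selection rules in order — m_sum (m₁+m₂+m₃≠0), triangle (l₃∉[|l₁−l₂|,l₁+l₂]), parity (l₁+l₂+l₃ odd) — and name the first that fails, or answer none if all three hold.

parity

Σmᵢ = 0  ✓
l₃∈[|l₁−l₂|,l₁+l₂]=[5,11], have l₃=6  ✓
Σlᵢ = 17 ⇒ odd  ✗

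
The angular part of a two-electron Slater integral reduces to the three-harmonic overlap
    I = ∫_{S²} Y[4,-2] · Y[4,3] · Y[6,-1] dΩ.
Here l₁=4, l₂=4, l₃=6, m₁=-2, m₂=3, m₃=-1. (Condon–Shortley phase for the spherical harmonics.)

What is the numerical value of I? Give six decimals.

m-sum 0 ✓  L=14 even ✓  0≤6≤8 ✓
Π(2lᵢ+1) = 9×9×13 = 1053
triangle coeff Δ(4,4,6) = 1/1261260
Σ_t [0,2]: t=0:+1/4608 t=1:−1/1296 t=2:+1/4608 = -7/20736
(3j)²=20/1287 [(4 4 6; 0 0 0)], sign=-1
Σ_t [1,2]: t=1:−1/86400 t=2:+1/11520 = 13/172800
(3j)²=13/660 [(4 4 6; -2 3 -1)], sign=-1
⇒ 4πI² = 39/121
I = (+1)√(39/121/(4π)) = 0.16015286

0.160153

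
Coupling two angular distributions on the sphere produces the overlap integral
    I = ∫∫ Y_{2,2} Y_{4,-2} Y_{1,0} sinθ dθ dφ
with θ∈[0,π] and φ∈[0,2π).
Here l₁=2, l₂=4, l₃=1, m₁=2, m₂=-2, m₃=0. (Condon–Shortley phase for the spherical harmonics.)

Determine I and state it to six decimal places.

0.000000

l₃=1 ∉ [2,6] — triangle fails ⇒ I = 0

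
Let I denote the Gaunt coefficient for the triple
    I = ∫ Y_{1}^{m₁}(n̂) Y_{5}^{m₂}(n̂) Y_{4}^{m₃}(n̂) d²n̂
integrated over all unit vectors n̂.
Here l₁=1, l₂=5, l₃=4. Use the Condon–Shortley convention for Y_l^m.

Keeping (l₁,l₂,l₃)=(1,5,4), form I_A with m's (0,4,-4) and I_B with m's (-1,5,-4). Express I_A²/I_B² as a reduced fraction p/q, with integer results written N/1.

Shared (l₁,l₂,l₃)=(1,5,4): N and (l;000)² cancel in I_A²/I_B².
A: Δ = 2!·0!·8!/11! = 1/495; Racah Σ t=1..1: t=1:−1/40320 = -1/40320; ⇒ 3j(1 5 4; 0 4 -4)² = 1/55, sgn -1
B: Δ = 2!·0!·8!/11! = 1/495; Racah Σ t=2..2: t=2:+1/80640 = 1/80640; ⇒ 3j(1 5 4; -1 5 -4)² = 1/11, sgn +1
I_A²/I_B² = (1/55)/(1/11) = 1/5

1/5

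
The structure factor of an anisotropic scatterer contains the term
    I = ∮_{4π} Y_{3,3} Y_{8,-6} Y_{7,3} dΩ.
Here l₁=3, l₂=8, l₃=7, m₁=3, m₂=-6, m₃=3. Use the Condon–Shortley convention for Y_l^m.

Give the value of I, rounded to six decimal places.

-0.170387

Rules hold: Σm=0, L=18 even, 5≤7≤11.
N = 7·17·15 = 1785
Δ = 4!·2!·12!/19! = 1/5290740
Racah Σ t=1..3: t=1:−1/7257600 t=2:+1/2073600 t=3:−1/7257600 = 1/4838400
⇒ 3j(3 8 7; 0 0 0)² = 252/20995, sgn -1
Racah Σ t=0..0: t=0:+1/348364800 = 1/348364800
⇒ 3j(3 8 7; 3 -6 3)² = 11/646, sgn +1
4πI² = N·(3j₀)²·(3jₘ)² = 29106/79781
I = -1·√(0.364824/4π) = -0.17038705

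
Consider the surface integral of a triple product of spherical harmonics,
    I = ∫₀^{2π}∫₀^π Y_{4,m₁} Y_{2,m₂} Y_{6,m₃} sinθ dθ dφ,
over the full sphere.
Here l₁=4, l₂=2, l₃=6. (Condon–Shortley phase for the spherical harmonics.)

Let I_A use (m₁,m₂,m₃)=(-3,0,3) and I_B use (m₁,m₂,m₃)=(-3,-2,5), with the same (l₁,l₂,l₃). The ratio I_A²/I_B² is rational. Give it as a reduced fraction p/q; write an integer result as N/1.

18/55

Same 4,2,6: normalisation and zero-m 3j drop out of the ratio.
A: Δ: 0! 8! 4! / 13! → 1/6435; sum: t=0:+1/20160 = 1/20160; 3j²(4 2 6; -3 0 3) = Δ·Π!·Σ² = 12/715  (sign -1)
B: Δ: 0! 8! 4! / 13! → 1/6435; sum: t=0:+1/120960 = 1/120960; 3j²(4 2 6; -3 -2 5) = Δ·Π!·Σ² = 2/39  (sign -1)
I_A²/I_B² = (12/715)/(2/39) = 18/55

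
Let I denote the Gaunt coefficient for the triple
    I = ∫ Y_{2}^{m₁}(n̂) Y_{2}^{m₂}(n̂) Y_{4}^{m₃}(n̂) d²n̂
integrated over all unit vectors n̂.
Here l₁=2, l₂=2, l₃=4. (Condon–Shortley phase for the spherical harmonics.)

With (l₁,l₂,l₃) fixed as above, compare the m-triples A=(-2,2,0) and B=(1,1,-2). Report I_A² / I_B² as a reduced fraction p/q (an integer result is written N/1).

Shared (l₁,l₂,l₃)=(2,2,4): N and (l;000)² cancel in I_A²/I_B².
A: Δ = 0!·4!·4!/9! = 1/630; Racah Σ t=0..0: t=0:+1/576 = 1/576; ⇒ 3j(2 2 4; -2 2 0)² = 1/630, sgn +1
B: Δ = 0!·4!·4!/9! = 1/630; Racah Σ t=0..0: t=0:+1/36 = 1/36; ⇒ 3j(2 2 4; 1 1 -2)² = 4/63, sgn +1
I_A²/I_B² = (1/630)/(4/63) = 1/40

1/40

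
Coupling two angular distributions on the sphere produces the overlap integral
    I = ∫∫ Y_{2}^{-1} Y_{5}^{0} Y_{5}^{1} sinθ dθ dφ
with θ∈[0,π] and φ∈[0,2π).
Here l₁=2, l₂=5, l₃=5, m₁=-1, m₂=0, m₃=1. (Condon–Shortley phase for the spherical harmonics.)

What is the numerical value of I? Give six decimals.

-0.036166

m-sum 0 ✓  L=12 even ✓  3≤5≤7 ✓
Π(2lᵢ+1) = 5×11×11 = 605
triangle coeff Δ(2,5,5) = 1/38610
Σ_t [0,2]: t=0:+1/2880 t=1:−1/576 t=2:+1/2880 = -1/960
(3j)²=10/429 [(2 5 5; 0 0 0)], sign=+1
Σ_t [1,2]: t=1:−1/1152 t=2:+1/1440 = -1/5760
(3j)²=1/858 [(2 5 5; -1 0 1)], sign=-1
⇒ 4πI² = 25/1521
I = (-1)√(25/1521/(4π)) = -0.03616600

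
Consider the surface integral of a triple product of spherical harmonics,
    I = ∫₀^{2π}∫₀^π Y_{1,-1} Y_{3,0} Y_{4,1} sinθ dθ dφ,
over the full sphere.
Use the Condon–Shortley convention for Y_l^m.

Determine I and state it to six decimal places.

Checks pass: Σm=0; 8 even; l₃=4∈[2,4].
(2·1+1)(2·3+1)(2·4+1) = 189
Δ: 0! 2! 6! / 9! → 1/252
sum: t=0:+1/36 = 1/36
3j²(1 3 4; 0 0 0) = Δ·Π!·Σ² = 4/63  (sign +1)
sum: t=0:+1/72 = 1/72
3j²(1 3 4; -1 0 1) = Δ·Π!·Σ² = 5/126  (sign -1)
combine: 4πI² = 189·4/63·5/126 = 10/21
take √, sign -1: I = -0.19466390

-0.194664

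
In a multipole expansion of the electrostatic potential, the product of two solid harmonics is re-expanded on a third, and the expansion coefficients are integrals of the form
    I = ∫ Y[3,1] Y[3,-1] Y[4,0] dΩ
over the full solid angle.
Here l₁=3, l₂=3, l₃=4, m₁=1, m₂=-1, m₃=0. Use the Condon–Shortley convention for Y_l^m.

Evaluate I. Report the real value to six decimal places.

-0.025645

m-sum 0 ✓  L=10 even ✓  0≤4≤6 ✓
Π(2lᵢ+1) = 7×7×9 = 441
triangle coeff Δ(3,3,4) = 1/34650
Σ_t [0,2]: t=0:+1/72 t=1:−1/16 t=2:+1/72 = -5/144
(3j)²=2/77 [(3 3 4; 0 0 0)], sign=-1
Σ_t [0,2]: t=0:+1/32 t=1:−1/36 t=2:+1/1152 = 5/1152
(3j)²=1/1386 [(3 3 4; 1 -1 0)], sign=+1
⇒ 4πI² = 1/121
I = (-1)√(1/121/(4π)) = -0.02564498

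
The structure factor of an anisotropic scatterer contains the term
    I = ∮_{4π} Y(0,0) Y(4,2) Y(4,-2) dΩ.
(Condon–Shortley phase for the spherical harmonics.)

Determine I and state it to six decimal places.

0.282095

m-sum 0 ✓  L=8 even ✓  4≤4≤4 ✓
Π(2lᵢ+1) = 1×9×9 = 81
triangle coeff Δ(0,4,4) = 1/9
Σ_t [0,0]: t=0:+1/576 = 1/576
(3j)²=1/9 [(0 4 4; 0 0 0)], sign=+1
Σ_t [0,0]: t=0:+1/1440 = 1/1440
(3j)²=1/9 [(0 4 4; 0 2 -2)], sign=+1
⇒ 4πI² = 1/1
I = (+1)√(1/1/(4π)) = 0.28209479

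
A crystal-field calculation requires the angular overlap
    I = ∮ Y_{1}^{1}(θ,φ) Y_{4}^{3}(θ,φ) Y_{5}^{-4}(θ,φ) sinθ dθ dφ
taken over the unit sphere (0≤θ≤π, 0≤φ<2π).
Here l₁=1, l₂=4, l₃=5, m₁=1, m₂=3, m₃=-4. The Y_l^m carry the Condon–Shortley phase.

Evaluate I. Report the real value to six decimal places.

Checks pass: Σm=0; 10 even; l₃=5∈[3,5].
(2·1+1)(2·4+1)(2·5+1) = 297
Δ: 0! 2! 8! / 11! → 1/495
sum: t=0:+1/576 = 1/576
3j²(1 4 5; 0 0 0) = Δ·Π!·Σ² = 5/99  (sign -1)
sum: t=0:+1/10080 = 1/10080
3j²(1 4 5; 1 3 -4) = Δ·Π!·Σ² = 4/55  (sign -1)
combine: 4πI² = 297·5/99·4/55 = 12/11
take √, sign +1: I = 0.29463840

0.294638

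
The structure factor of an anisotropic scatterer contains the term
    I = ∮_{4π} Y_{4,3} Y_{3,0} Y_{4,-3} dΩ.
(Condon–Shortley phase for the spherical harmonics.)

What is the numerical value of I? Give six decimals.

0.000000

L=11 odd ⇒ parity kills the (l;000) factor ⇒ I = 0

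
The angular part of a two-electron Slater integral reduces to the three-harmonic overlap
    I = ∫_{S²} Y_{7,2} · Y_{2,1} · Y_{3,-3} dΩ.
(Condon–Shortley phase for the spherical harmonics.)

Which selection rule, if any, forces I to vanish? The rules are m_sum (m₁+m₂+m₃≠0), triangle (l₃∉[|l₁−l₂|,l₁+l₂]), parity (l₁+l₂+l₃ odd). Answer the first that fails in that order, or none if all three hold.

triangle

Σmᵢ = 0  ✓
l₃∈[|l₁−l₂|,l₁+l₂]=[5,9], have l₃=3  ✗
Σlᵢ = 12 ⇒ even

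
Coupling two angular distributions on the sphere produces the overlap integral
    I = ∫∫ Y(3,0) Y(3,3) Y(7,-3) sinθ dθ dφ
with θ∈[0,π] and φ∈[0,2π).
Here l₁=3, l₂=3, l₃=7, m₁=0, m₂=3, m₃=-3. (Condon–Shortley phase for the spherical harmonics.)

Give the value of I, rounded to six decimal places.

0.000000

|3−3|≤7≤3+3 violated ⇒ I = 0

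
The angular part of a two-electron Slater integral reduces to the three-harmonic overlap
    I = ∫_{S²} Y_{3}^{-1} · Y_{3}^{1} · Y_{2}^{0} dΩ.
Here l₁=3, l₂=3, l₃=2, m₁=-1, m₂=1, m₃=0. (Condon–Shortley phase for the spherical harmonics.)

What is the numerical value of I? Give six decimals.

m-sum 0 ✓  L=8 even ✓  0≤2≤6 ✓
Π(2lᵢ+1) = 7×7×5 = 245
triangle coeff Δ(3,3,2) = 1/3780
Σ_t [1,3]: t=1:−1/24 t=2:+1/4 t=3:−1/24 = 1/6
(3j)²=4/105 [(3 3 2; 0 0 0)], sign=+1
Σ_t [2,4]: t=2:+1/16 t=3:−1/6 t=4:+1/96 = -3/32
(3j)²=3/140 [(3 3 2; -1 1 0)], sign=-1
⇒ 4πI² = 1/5
I = (-1)√(1/5/(4π)) = -0.12615663

-0.126157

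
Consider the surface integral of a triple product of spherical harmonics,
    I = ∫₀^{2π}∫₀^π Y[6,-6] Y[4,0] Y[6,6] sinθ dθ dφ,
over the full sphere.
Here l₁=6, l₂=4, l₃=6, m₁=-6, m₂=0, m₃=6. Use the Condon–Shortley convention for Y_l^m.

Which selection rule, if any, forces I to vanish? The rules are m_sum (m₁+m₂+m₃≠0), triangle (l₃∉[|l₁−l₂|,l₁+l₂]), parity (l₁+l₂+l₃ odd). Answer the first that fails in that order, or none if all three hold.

none

m₁+m₂+m₃ = -6 + 0 + 6 = 0  ✓
triangle: |6−4|=2 ≤ l₃=6 ≤ 6+4=10  ✓
parity: l₁+l₂+l₃ = 16 is even  ✓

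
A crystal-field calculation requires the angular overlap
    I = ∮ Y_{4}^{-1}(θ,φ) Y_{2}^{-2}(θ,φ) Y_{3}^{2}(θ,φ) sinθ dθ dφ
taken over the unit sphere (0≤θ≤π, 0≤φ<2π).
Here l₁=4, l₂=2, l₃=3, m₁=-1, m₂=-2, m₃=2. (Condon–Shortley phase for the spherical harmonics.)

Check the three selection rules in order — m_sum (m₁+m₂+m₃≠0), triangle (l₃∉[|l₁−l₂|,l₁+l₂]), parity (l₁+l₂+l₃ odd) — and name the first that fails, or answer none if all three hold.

m_sum

Σmᵢ = -1  ✗
l₃∈[|l₁−l₂|,l₁+l₂]=[2,6], have l₃=3
Σlᵢ = 9 ⇒ odd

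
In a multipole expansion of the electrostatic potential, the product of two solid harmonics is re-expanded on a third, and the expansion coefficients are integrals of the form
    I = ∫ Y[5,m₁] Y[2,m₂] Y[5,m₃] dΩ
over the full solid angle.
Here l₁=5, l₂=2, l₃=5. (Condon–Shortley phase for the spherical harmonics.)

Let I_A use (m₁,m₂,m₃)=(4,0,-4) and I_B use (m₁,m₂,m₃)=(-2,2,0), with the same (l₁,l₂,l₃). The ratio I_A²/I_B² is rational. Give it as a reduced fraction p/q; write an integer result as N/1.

l's match ⇒ only the (l;m) 3-j factors differ between A and B.
A: triangle coeff Δ(5,2,5) = 1/38610; Σ_t [0,1]: t=0:+1/20160 t=1:−1/40320 = 1/40320; (3j)²=6/715 [(5 2 5; 4 0 -4)], sign=-1
B: triangle coeff Δ(5,2,5) = 1/38610; Σ_t [2,2]: t=2:+1/2880 = 1/2880; (3j)²=14/429 [(5 2 5; -2 2 0)], sign=-1
I_A²/I_B² = (6/715)/(14/429) = 9/35

9/35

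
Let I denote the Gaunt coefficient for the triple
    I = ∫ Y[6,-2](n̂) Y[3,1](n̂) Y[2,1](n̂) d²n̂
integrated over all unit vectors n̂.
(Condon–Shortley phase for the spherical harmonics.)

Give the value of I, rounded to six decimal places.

triangle: need 3≤l₃≤9, have 2; I=0

0.000000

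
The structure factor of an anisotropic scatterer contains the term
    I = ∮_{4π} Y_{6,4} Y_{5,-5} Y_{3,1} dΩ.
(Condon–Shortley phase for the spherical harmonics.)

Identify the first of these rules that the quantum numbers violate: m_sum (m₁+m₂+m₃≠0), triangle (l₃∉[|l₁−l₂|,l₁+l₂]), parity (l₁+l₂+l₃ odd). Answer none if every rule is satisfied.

azimuthal sum: 4 − 5 + 1 = 0  ✓
1 ≤ 3 ≤ 11 (triangle on l)  ✓
L = 6 + 5 + 3 = 14 (even)  ✓

none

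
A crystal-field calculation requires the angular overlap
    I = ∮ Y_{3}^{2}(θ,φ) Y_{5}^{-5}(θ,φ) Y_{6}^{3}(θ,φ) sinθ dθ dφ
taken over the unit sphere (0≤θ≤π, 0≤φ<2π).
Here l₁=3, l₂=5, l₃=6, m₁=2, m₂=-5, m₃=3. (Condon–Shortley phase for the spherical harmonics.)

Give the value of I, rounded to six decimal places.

0.088266

Rules hold: Σm=0, L=14 even, 2≤6≤8.
N = 7·11·13 = 1001
Δ = 2!·4!·8!/15! = 1/675675
Racah Σ t=0..2: t=0:+1/8640 t=1:−1/2304 t=2:+1/8640 = -7/34560
⇒ 3j(3 5 6; 0 0 0)² = 7/429, sgn -1
Racah Σ t=0..0: t=0:+1/483840 = 1/483840
⇒ 3j(3 5 6; 2 -5 3)² = 6/1001, sgn -1
4πI² = N·(3j₀)²·(3jₘ)² = 14/143
I = +1·√(0.0979021/4π) = 0.08826552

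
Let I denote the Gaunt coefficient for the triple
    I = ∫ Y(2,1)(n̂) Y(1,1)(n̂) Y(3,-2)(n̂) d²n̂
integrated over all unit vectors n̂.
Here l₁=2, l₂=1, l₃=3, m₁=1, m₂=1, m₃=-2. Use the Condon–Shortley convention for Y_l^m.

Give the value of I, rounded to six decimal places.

Checks pass: Σm=0; 6 even; l₃=3∈[1,3].
(2·2+1)(2·1+1)(2·3+1) = 105
Δ: 0! 4! 2! / 7! → 1/105
sum: t=0:+1/4 = 1/4
3j²(2 1 3; 0 0 0) = Δ·Π!·Σ² = 3/35  (sign -1)
sum: t=0:+1/12 = 1/12
3j²(2 1 3; 1 1 -2) = Δ·Π!·Σ² = 2/21  (sign -1)
combine: 4πI² = 105·3/35·2/21 = 6/7
take √, sign +1: I = 0.26116903

0.261169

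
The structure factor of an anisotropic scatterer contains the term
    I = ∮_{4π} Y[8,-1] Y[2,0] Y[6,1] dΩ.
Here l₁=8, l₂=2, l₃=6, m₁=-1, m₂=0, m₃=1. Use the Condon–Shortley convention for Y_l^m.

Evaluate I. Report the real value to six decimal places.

-0.233332

Rules hold: Σm=0, L=16 even, 6≤6≤10.
N = 17·5·13 = 1105
Δ = 4!·12!·0!/17! = 1/30940
Racah Σ t=2..2: t=2:+1/2073600 = 1/2073600
⇒ 3j(8 2 6; 0 0 0)² = 28/1105, sgn +1
Racah Σ t=2..2: t=2:+1/2419200 = 1/2419200
⇒ 3j(8 2 6; -1 0 1)² = 27/1105, sgn -1
4πI² = N·(3j₀)²·(3jₘ)² = 756/1105
I = -1·√(0.684163/4π) = -0.23333228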